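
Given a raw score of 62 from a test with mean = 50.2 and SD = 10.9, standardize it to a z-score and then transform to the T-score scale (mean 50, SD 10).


z = (X - mean) / SD = (62 - 50.2) / 10.9
z = 11.8 / 10.9
z = 1.0826
T-score = T = 50 + 10z
Carry z at full precision (z = 11.8 / 10.9) into the conversion:
T-score = 50 + 10 * (11.8 / 10.9) = 50 + 118 / 10.9
T-score = 50 + 10.8257
T-score = 60.8257

60.8257


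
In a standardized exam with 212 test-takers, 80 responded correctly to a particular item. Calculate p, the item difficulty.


Item difficulty p = number correct / total examinees
p = 80 / 212
p = 0.3774

0.3774


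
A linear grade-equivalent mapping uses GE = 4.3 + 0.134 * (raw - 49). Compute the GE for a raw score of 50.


raw - median = 50 - 49 = 1
slope * diff = 0.134 * 1 = 0.134
GE = 4.3 + 0.134
GE = 4.434

4.434


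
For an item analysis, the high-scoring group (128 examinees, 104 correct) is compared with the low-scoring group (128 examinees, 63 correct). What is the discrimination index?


p_upper = 104/128 = 0.8125
p_lower = 63/128 = 0.4922
D = 0.8125 - 0.4922 = 0.3203

0.3203


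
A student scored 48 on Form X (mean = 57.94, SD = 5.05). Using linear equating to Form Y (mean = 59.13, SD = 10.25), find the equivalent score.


slope = SD_Y / SD_X = 10.25 / 5.05 ~ 2.0297
intercept = mean_Y - slope * mean_X = 59.13 - (10.25 / 5.05) * 57.94 ~ -58.471
Y = slope * X + intercept. To avoid rounding drift from the rounded slope/intercept, evaluate the equivalent form Y = mean_Y + SD_Y * (X - mean_X) / SD_X at full precision:
Y = 59.13 + 10.25 * (48 - 57.94) / 5.05
Y = 59.13 - 10.25 * 9.94 / 5.05
Y = 59.13 - 101.885 / 5.05
Y = 59.13 - 20.1752
Y = 38.9548

38.9548


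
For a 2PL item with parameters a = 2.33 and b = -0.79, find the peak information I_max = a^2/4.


For 2PL, max info at theta = b = -0.79
I_max = a^2 / 4 = 2.33^2 / 4
= 5.4289 / 4
I_max = 1.3572

1.3572


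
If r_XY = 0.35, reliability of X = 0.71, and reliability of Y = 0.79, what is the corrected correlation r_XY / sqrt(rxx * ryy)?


r_corrected = rxy / sqrt(rxx * ryy)
= 0.35 / sqrt(0.71 * 0.79)
= 0.35 / sqrt(0.5609)
= 0.35 / 0.748933
r_corrected = 0.4673

0.4673


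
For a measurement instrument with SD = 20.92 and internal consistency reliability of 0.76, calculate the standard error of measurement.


SEM = SD * sqrt(1 - rxx)
SEM = 20.92 * sqrt(1 - 0.76)
SEM = 20.92 * sqrt(0.24) = 20.92 * 0.489898
SEM = 10.2487

10.2487


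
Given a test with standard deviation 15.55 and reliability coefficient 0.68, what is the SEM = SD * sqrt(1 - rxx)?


SEM = SD * sqrt(1 - rxx)
SEM = 15.55 * sqrt(1 - 0.68)
SEM = 15.55 * sqrt(0.32) = 15.55 * 0.565685
SEM = 8.7964

8.7964


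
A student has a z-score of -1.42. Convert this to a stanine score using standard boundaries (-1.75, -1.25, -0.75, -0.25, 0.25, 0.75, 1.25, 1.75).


Stanine boundaries: [-1.75, -1.25, -0.75, -0.25, 0.25, 0.75, 1.25, 1.75]
z = -1.42
Check each boundary:
  z >= -1.75 -> could be stanine 2
  z < -1.25
  z < -0.75
  z < -0.25
  z < 0.25
  z < 0.75
  z < 1.25
  z < 1.75
Highest qualifying boundary gives stanine = 2

2


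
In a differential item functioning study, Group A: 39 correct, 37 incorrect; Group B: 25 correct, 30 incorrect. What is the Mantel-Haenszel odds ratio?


Odds_A = 39/37 = 1.0541
Odds_B = 25/30 = 0.8333
OR = Odds_A / Odds_B = 1.0541 / 0.8333
Exactly, OR = (39 * 30) / (37 * 25) = 1170 / 925
OR = 1.2649

1.2649


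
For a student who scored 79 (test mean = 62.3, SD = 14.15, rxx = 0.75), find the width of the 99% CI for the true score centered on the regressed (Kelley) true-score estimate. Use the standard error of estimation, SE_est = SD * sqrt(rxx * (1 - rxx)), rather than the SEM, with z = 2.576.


True score estimate = 0.75*79 + 0.25*62.3 = 74.825
SE_est = SD * sqrt(rxx * (1 - rxx)) = 14.15 * sqrt(0.75 * 0.25) = 14.15 * sqrt(0.1875) = 6.12713
CI = T_est +/- z * SE_est, so width = 2 * z * SE_est = 2 * 2.576 * 6.12713
Width = 31.567

31.567


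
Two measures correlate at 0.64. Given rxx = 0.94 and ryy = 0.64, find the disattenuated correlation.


r_corrected = rxy / sqrt(rxx * ryy)
= 0.64 / sqrt(0.94 * 0.64)
= 0.64 / sqrt(0.6016)
= 0.64 / 0.775629
r_corrected = 0.8251

0.8251


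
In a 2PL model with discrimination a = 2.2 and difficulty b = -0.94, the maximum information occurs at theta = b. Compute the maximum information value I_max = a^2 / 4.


For 2PL, max info at theta = b = -0.94
I_max = a^2 / 4 = 2.2^2 / 4
= 4.84 / 4
I_max = 1.21

1.21


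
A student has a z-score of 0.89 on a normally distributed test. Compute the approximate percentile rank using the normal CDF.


CDF(z) = 0.5 * (1 + erf(z/sqrt(2)))
erf(0.6293) = 0.6265
CDF = 0.8133
Percentile rank = 0.8133 * 100 = 81.33

81.33


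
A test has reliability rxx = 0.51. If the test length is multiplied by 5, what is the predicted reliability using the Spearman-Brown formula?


r_new = (n * rxx) / (1 + (n-1) * rxx)
r_new = (5 * 0.51) / (1 + 4 * 0.51)
r_new = 2.55 / 3.04
r_new = 0.8388

0.8388


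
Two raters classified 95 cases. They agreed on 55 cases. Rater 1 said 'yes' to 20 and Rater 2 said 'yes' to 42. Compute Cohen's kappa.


P_o = 55/95 = 0.578947
P_e = (20*42 + 75*53) / 9025 = 0.533518
kappa = (P_o - P_e) / (1 - P_e)
kappa = (0.578947 - 0.533518) / (1 - 0.533518)
kappa = 0.0974

0.0974


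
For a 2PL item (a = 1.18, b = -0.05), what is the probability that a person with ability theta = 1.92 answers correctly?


a*(theta - b) = 1.18 * (1.92 - -0.05) = 2.3246
exp(-2.3246) = 0.0978
P = 1 / (1 + 0.0978)
P = 0.9109

0.9109


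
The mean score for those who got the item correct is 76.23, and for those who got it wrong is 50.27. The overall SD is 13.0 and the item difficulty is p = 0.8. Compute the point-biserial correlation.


q = 1 - p = 0.2
rpb = ((M1 - M0) / SD) * sqrt(p * q)
rpb = ((76.23 - 50.27) / 13.0) * sqrt(0.8 * 0.2)
rpb = 0.7988

0.7988


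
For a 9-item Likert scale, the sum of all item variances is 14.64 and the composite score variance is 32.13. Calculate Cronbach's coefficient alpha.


alpha = (k/(k-1)) * (1 - sum(si^2)/s_total^2)
= (9/8) * (1 - 14.64/32.13)
alpha = 0.6124

0.6124


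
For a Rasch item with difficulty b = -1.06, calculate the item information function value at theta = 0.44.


P = 1/(1+exp(-(0.44--1.06))) = 0.8176
I = P*(1-P) = 0.8176 * 0.1824
I = 0.1491

0.1491


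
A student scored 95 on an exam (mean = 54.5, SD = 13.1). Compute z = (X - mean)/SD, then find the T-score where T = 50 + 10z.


z = (X - mean) / SD = (95 - 54.5) / 13.1
z = 40.5 / 13.1
z = 3.0916
T-score = T = 50 + 10z
Carry z at full precision (z = 40.5 / 13.1) into the conversion:
T-score = 50 + 10 * (40.5 / 13.1) = 50 + 405 / 13.1
T-score = 50 + 30.916
T-score = 80.916

80.916


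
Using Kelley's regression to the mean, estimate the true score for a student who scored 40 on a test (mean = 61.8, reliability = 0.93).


T_est = rxx * X + (1 - rxx) * mean
T_est = 0.93 * 40 + 0.07 * 61.8
T_est = 37.2 + 4.326
T_est = 41.526

41.526


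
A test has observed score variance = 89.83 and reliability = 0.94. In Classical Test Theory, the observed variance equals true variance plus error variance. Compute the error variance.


var_true = rxx * var_obs = 0.94 * 89.83 = 84.4402
var_error = var_obs - var_true
var_error = 89.83 - 84.4402
var_error = 5.3898

5.3898


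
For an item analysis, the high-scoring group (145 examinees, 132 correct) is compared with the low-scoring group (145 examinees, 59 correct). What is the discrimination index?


p_upper = 132/145 = 0.9103
p_lower = 59/145 = 0.4069
D = 0.9103 - 0.4069 = 0.5034

0.5034


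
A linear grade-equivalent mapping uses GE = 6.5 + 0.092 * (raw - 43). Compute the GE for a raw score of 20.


raw - median = 20 - 43 = -23
slope * diff = 0.092 * -23 = -2.116
GE = 6.5 + -2.116
GE = 4.384

4.384


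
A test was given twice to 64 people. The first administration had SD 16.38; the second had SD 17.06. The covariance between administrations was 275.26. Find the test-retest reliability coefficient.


r = cov(X,Y) / (SD_X * SD_Y)
r = 275.26 / (16.38 * 17.06)
r = 275.26 / 279.4428
r = 0.985

0.985


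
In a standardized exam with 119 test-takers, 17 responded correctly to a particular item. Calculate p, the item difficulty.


Item difficulty p = number correct / total examinees
p = 17 / 119
p = 0.1429

0.1429


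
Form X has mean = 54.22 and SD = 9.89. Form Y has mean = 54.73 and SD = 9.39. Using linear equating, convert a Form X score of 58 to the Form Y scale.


slope = SD_Y / SD_X = 9.39 / 9.89 ~ 0.9494
intercept = mean_Y - slope * mean_X = 54.73 - (9.39 / 9.89) * 54.22 ~ 3.2512
Y = slope * X + intercept. To avoid rounding drift from the rounded slope/intercept, evaluate the equivalent form Y = mean_Y + SD_Y * (X - mean_X) / SD_X at full precision:
Y = 54.73 + 9.39 * (58 - 54.22) / 9.89
Y = 54.73 + 9.39 * 3.78 / 9.89
Y = 54.73 + 35.4942 / 9.89
Y = 54.73 + 3.5889
Y = 58.3189

58.3189


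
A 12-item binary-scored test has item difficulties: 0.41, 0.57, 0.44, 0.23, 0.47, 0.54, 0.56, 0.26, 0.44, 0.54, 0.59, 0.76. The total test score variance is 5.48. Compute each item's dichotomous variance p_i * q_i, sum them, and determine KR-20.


For each item, compute p_i * q_i:
  Item 1: 0.41 * 0.59 = 0.2419
  Item 2: 0.57 * 0.43 = 0.2451
  Item 3: 0.44 * 0.56 = 0.2464
  Item 4: 0.23 * 0.77 = 0.1771
  Item 5: 0.47 * 0.53 = 0.2491
  Item 6: 0.54 * 0.46 = 0.2484
  Item 7: 0.56 * 0.44 = 0.2464
  Item 8: 0.26 * 0.74 = 0.1924
  Item 9: 0.44 * 0.56 = 0.2464
  Item 10: 0.54 * 0.46 = 0.2484
  Item 11: 0.59 * 0.41 = 0.2419
  Item 12: 0.76 * 0.24 = 0.1824
Sum(p_i * q_i) = 0.2419 + 0.2451 + 0.2464 + 0.1771 + 0.2491 + 0.2484 + 0.2464 + 0.1924 + 0.2464 + 0.2484 + 0.2419 + 0.1824 = 2.7659
KR-20 = (k/(k-1)) * (1 - Sum(p_i*q_i) / Var_total)
= (12/11) * (1 - 2.7659/5.48)
= 1.0909 * 0.4953
KR-20 = 0.5403

0.5403


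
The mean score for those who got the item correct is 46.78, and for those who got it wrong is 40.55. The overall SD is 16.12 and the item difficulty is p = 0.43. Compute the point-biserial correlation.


q = 1 - p = 0.57
rpb = ((M1 - M0) / SD) * sqrt(p * q)
rpb = ((46.78 - 40.55) / 16.12) * sqrt(0.43 * 0.57)
rpb = 0.1913

0.1913


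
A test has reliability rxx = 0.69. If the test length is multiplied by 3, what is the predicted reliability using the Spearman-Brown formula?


r_new = (n * rxx) / (1 + (n-1) * rxx)
r_new = (3 * 0.69) / (1 + 2 * 0.69)
r_new = 2.07 / 2.38
r_new = 0.8697

0.8697


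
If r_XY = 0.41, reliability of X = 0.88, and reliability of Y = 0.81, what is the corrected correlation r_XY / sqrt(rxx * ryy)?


r_corrected = rxy / sqrt(rxx * ryy)
= 0.41 / sqrt(0.88 * 0.81)
= 0.41 / sqrt(0.7128)
= 0.41 / 0.844275
r_corrected = 0.4856

0.4856


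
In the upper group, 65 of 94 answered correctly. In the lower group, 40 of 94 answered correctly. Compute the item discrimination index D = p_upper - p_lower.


p_upper = 65/94 = 0.6915
p_lower = 40/94 = 0.4255
D = 0.6915 - 0.4255 = 0.266

0.266


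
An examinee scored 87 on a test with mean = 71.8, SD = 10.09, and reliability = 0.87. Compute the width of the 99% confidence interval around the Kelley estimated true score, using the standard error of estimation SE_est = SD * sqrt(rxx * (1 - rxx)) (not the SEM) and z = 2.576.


True score estimate = 0.87*87 + 0.13*71.8 = 85.024
SE_est = SD * sqrt(rxx * (1 - rxx)) = 10.09 * sqrt(0.87 * 0.13) = 10.09 * sqrt(0.1131) = 3.393302
CI = T_est +/- z * SE_est, so width = 2 * z * SE_est = 2 * 2.576 * 3.393302
Width = 17.4823

17.4823


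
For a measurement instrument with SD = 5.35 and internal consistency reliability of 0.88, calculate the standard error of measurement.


SEM = SD * sqrt(1 - rxx)
SEM = 5.35 * sqrt(1 - 0.88)
SEM = 5.35 * sqrt(0.12) = 5.35 * 0.34641
SEM = 1.8533

1.8533


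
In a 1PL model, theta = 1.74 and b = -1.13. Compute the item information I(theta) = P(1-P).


P = 1/(1+exp(-(1.74--1.13))) = 0.9463
I = P*(1-P) = 0.9463 * 0.0537
I = 0.0508

0.0508


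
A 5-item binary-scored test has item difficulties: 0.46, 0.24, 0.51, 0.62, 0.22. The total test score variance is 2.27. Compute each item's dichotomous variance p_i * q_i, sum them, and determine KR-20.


For each item, compute p_i * q_i:
  Item 1: 0.46 * 0.54 = 0.2484
  Item 2: 0.24 * 0.76 = 0.1824
  Item 3: 0.51 * 0.49 = 0.2499
  Item 4: 0.62 * 0.38 = 0.2356
  Item 5: 0.22 * 0.78 = 0.1716
Sum(p_i * q_i) = 0.2484 + 0.1824 + 0.2499 + 0.2356 + 0.1716 = 1.0879
KR-20 = (k/(k-1)) * (1 - Sum(p_i*q_i) / Var_total)
= (5/4) * (1 - 1.0879/2.27)
= 1.25 * 0.5207
KR-20 = 0.6509

0.6509


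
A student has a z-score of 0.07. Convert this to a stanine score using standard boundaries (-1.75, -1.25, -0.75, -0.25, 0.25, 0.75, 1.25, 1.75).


Stanine boundaries: [-1.75, -1.25, -0.75, -0.25, 0.25, 0.75, 1.25, 1.75]
z = 0.07
Check each boundary:
  z >= -1.75 -> could be stanine 2
  z >= -1.25 -> could be stanine 3
  z >= -0.75 -> could be stanine 4
  z >= -0.25 -> could be stanine 5
  z < 0.25
  z < 0.75
  z < 1.25
  z < 1.75
Highest qualifying boundary gives stanine = 5

5


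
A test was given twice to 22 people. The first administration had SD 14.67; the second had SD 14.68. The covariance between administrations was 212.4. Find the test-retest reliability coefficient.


r = cov(X,Y) / (SD_X * SD_Y)
r = 212.4 / (14.67 * 14.68)
r = 212.4 / 215.3556
r = 0.9863

0.9863


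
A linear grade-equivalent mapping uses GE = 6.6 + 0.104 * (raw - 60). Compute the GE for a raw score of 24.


raw - median = 24 - 60 = -36
slope * diff = 0.104 * -36 = -3.744
GE = 6.6 + -3.744
GE = 2.856

2.856


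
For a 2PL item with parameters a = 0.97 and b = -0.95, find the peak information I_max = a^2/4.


For 2PL, max info at theta = b = -0.95
I_max = a^2 / 4 = 0.97^2 / 4
= 0.9409 / 4
I_max = 0.2352

0.2352


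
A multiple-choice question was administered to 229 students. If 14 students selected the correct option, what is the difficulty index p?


Item difficulty p = number correct / total examinees
p = 14 / 229
p = 0.0611

0.0611


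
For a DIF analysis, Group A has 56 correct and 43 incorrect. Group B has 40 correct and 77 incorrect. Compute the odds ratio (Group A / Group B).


Odds_A = 56/43 = 1.3023
Odds_B = 40/77 = 0.5195
OR = Odds_A / Odds_B = 1.3023 / 0.5195
Exactly, OR = (56 * 77) / (43 * 40) = 4312 / 1720
OR = 2.507

2.507


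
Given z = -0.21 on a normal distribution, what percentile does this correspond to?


CDF(z) = 0.5 * (1 + erf(z/sqrt(2)))
erf(-0.1485) = -0.1663
CDF = 0.4168
Percentile rank = 0.4168 * 100 = 41.68

41.68


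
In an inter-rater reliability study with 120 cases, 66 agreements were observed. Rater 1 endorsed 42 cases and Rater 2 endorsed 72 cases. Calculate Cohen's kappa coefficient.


P_o = 66/120 = 0.55
P_e = (42*72 + 78*48) / 14400 = 0.47
kappa = (P_o - P_e) / (1 - P_e)
kappa = (0.55 - 0.47) / (1 - 0.47)
kappa = 0.1509

0.1509


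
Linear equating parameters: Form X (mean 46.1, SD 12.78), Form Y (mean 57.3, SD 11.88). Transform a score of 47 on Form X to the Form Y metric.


slope = SD_Y / SD_X = 11.88 / 12.78 ~ 0.9296
intercept = mean_Y - slope * mean_X = 57.3 - (11.88 / 12.78) * 46.1 ~ 14.4465
Y = slope * X + intercept. To avoid rounding drift from the rounded slope/intercept, evaluate the equivalent form Y = mean_Y + SD_Y * (X - mean_X) / SD_X at full precision:
Y = 57.3 + 11.88 * (47 - 46.1) / 12.78
Y = 57.3 + 11.88 * 0.9 / 12.78
Y = 57.3 + 10.692 / 12.78
Y = 57.3 + 0.8366
Y = 58.1366

58.1366


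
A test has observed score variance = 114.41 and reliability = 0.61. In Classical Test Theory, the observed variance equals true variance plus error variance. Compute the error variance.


var_true = rxx * var_obs = 0.61 * 114.41 = 69.7901
var_error = var_obs - var_true
var_error = 114.41 - 69.7901
var_error = 44.6199

44.6199


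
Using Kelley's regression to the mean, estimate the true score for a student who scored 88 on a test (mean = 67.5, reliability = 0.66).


T_est = rxx * X + (1 - rxx) * mean
T_est = 0.66 * 88 + 0.34 * 67.5
T_est = 58.08 + 22.95
T_est = 81.03

81.03


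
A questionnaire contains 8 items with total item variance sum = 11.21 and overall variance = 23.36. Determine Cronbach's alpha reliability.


alpha = (k/(k-1)) * (1 - sum(si^2)/s_total^2)
= (8/7) * (1 - 11.21/23.36)
alpha = 0.5944

0.5944


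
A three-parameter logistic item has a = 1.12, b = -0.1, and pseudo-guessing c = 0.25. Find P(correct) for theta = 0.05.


logit = 1.12*(0.05 - -0.1) = 0.168
P* = 1/(1 + exp(-0.168)) = 0.5419
P = 0.25 + (1 - 0.25) * 0.5419
P = 0.6564

0.6564


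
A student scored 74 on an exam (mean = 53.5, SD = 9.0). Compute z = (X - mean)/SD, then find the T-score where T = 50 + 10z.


z = (X - mean) / SD = (74 - 53.5) / 9.0
z = 20.5 / 9.0
z = 2.2778
T-score = T = 50 + 10z
Carry z at full precision (z = 20.5 / 9.0) into the conversion:
T-score = 50 + 10 * (20.5 / 9.0) = 50 + 205 / 9.0
T-score = 50 + 22.7778
T-score = 72.7778

72.7778


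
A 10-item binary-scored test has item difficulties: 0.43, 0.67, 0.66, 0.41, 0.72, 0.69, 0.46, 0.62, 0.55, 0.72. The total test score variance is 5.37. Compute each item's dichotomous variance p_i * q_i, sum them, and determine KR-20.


For each item, compute p_i * q_i:
  Item 1: 0.43 * 0.57 = 0.2451
  Item 2: 0.67 * 0.33 = 0.2211
  Item 3: 0.66 * 0.34 = 0.2244
  Item 4: 0.41 * 0.59 = 0.2419
  Item 5: 0.72 * 0.28 = 0.2016
  Item 6: 0.69 * 0.31 = 0.2139
  Item 7: 0.46 * 0.54 = 0.2484
  Item 8: 0.62 * 0.38 = 0.2356
  Item 9: 0.55 * 0.45 = 0.2475
  Item 10: 0.72 * 0.28 = 0.2016
Sum(p_i * q_i) = 0.2451 + 0.2211 + 0.2244 + 0.2419 + 0.2016 + 0.2139 + 0.2484 + 0.2356 + 0.2475 + 0.2016 = 2.2811
KR-20 = (k/(k-1)) * (1 - Sum(p_i*q_i) / Var_total)
= (10/9) * (1 - 2.2811/5.37)
= 1.1111 * 0.5752
KR-20 = 0.6391

0.6391


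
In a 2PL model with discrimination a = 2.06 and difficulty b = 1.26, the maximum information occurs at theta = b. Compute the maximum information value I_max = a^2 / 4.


For 2PL, max info at theta = b = 1.26
I_max = a^2 / 4 = 2.06^2 / 4
= 4.2436 / 4
I_max = 1.0609

1.0609


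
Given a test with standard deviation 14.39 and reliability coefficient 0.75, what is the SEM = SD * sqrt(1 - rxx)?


SEM = SD * sqrt(1 - rxx)
SEM = 14.39 * sqrt(1 - 0.75)
SEM = 14.39 * sqrt(0.25) = 14.39 * 0.5
SEM = 7.195

7.195


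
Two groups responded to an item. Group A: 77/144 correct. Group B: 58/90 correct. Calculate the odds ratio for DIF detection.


Odds_A = 77/67 = 1.1493
Odds_B = 58/32 = 1.8125
OR = Odds_A / Odds_B = 1.1493 / 1.8125
Exactly, OR = (77 * 32) / (67 * 58) = 2464 / 3886
OR = 0.6341

0.6341


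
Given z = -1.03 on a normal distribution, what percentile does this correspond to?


CDF(z) = 0.5 * (1 + erf(z/sqrt(2)))
erf(-0.7283) = -0.697
CDF = 0.1515
Percentile rank = 0.1515 * 100 = 15.15

15.15


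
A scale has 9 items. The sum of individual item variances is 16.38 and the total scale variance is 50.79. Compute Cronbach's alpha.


alpha = (k/(k-1)) * (1 - sum(si^2)/s_total^2)
= (9/8) * (1 - 16.38/50.79)
alpha = 0.7622

0.7622


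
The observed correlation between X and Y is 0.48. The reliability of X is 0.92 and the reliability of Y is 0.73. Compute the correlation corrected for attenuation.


r_corrected = rxy / sqrt(rxx * ryy)
= 0.48 / sqrt(0.92 * 0.73)
= 0.48 / sqrt(0.6716)
= 0.48 / 0.819512
r_corrected = 0.5857

0.5857


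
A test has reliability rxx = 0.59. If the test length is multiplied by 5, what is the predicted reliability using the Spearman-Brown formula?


r_new = (n * rxx) / (1 + (n-1) * rxx)
r_new = (5 * 0.59) / (1 + 4 * 0.59)
r_new = 2.95 / 3.36
r_new = 0.878

0.878


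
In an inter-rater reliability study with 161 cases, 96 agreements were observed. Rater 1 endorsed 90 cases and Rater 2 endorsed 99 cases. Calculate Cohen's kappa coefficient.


P_o = 96/161 = 0.596273
P_e = (90*99 + 71*62) / 25921 = 0.51356
kappa = (P_o - P_e) / (1 - P_e)
kappa = (0.596273 - 0.51356) / (1 - 0.51356)
kappa = 0.17

0.17


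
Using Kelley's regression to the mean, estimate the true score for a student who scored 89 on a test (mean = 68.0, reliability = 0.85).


T_est = rxx * X + (1 - rxx) * mean
T_est = 0.85 * 89 + 0.15 * 68.0
T_est = 75.65 + 10.2
T_est = 85.85

85.85


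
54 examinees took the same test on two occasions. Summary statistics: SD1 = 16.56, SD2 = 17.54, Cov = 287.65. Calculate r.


r = cov(X,Y) / (SD_X * SD_Y)
r = 287.65 / (16.56 * 17.54)
r = 287.65 / 290.4624
r = 0.9903

0.9903


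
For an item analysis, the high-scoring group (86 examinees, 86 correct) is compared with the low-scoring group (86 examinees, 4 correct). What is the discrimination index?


p_upper = 86/86 = 1.0
p_lower = 4/86 = 0.0465
D = 1.0 - 0.0465 = 0.9535

0.9535


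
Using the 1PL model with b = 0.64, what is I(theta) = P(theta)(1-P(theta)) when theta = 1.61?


P = 1/(1+exp(-(1.61-0.64))) = 0.7251
I = P*(1-P) = 0.7251 * 0.2749
I = 0.1993

0.1993


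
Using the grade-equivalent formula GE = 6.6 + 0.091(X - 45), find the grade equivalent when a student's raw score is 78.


raw - median = 78 - 45 = 33
slope * diff = 0.091 * 33 = 3.003
GE = 6.6 + 3.003
GE = 9.603

9.603


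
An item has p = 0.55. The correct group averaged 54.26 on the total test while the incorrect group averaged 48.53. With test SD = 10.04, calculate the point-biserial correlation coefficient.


q = 1 - p = 0.45
rpb = ((M1 - M0) / SD) * sqrt(p * q)
rpb = ((54.26 - 48.53) / 10.04) * sqrt(0.55 * 0.45)
rpb = 0.2839

0.2839


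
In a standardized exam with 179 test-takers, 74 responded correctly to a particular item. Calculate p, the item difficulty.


Item difficulty p = number correct / total examinees
p = 74 / 179
p = 0.4134

0.4134


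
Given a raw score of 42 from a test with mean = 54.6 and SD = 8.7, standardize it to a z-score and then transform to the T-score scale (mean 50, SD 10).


z = (X - mean) / SD = (42 - 54.6) / 8.7
z = -12.6 / 8.7
z = -1.4483
T-score = T = 50 + 10z
Carry z at full precision (z = -12.6 / 8.7) into the conversion:
T-score = 50 + 10 * (-12.6 / 8.7) = 50 + -126 / 8.7
T-score = 50 + -14.4828
T-score = 35.5172

35.5172


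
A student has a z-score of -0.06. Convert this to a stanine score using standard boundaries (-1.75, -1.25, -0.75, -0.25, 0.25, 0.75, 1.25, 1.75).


Stanine boundaries: [-1.75, -1.25, -0.75, -0.25, 0.25, 0.75, 1.25, 1.75]
z = -0.06
Check each boundary:
  z >= -1.75 -> could be stanine 2
  z >= -1.25 -> could be stanine 3
  z >= -0.75 -> could be stanine 4
  z >= -0.25 -> could be stanine 5
  z < 0.25
  z < 0.75
  z < 1.25
  z < 1.75
Highest qualifying boundary gives stanine = 5

5


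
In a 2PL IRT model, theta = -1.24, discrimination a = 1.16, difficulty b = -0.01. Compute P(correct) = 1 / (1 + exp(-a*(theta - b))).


a*(theta - b) = 1.16 * (-1.24 - -0.01) = -1.4268
exp(--1.4268) = 4.1653
P = 1 / (1 + 4.1653)
P = 0.1936

0.1936


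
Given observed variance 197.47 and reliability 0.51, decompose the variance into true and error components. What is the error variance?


var_true = rxx * var_obs = 0.51 * 197.47 = 100.7097
var_error = var_obs - var_true
var_error = 197.47 - 100.7097
var_error = 96.7603

96.7603


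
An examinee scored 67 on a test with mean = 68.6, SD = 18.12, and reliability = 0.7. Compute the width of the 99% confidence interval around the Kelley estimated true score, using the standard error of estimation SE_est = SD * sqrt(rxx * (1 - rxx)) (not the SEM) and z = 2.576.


True score estimate = 0.7*67 + 0.3*68.6 = 67.48
SE_est = SD * sqrt(rxx * (1 - rxx)) = 18.12 * sqrt(0.7 * 0.3) = 18.12 * sqrt(0.21) = 8.303627
CI = T_est +/- z * SE_est, so width = 2 * z * SE_est = 2 * 2.576 * 8.303627
Width = 42.7803

42.7803


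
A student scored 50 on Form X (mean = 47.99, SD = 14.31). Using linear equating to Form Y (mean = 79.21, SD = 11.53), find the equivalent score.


slope = SD_Y / SD_X = 11.53 / 14.31 ~ 0.8057
intercept = mean_Y - slope * mean_X = 79.21 - (11.53 / 14.31) * 47.99 ~ 40.543
Y = slope * X + intercept. To avoid rounding drift from the rounded slope/intercept, evaluate the equivalent form Y = mean_Y + SD_Y * (X - mean_X) / SD_X at full precision:
Y = 79.21 + 11.53 * (50 - 47.99) / 14.31
Y = 79.21 + 11.53 * 2.01 / 14.31
Y = 79.21 + 23.1753 / 14.31
Y = 79.21 + 1.6195
Y = 80.8295

80.8295


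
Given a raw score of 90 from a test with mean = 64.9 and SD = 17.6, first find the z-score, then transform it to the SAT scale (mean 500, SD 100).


z = (X - mean) / SD = (90 - 64.9) / 17.6
z = 25.1 / 17.6
z = 1.4261
SAT-scale = SAT = 500 + 100z
Carry z at full precision (z = 25.1 / 17.6) into the conversion:
SAT-scale = 500 + 100 * (25.1 / 17.6) = 500 + 2510 / 17.6
SAT-scale = 500 + 142.6136
SAT-scale = 642.6136

642.6136


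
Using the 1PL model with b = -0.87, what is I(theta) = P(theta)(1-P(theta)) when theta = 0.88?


P = 1/(1+exp(-(0.88--0.87))) = 0.852
I = P*(1-P) = 0.852 * 0.148
I = 0.1261

0.1261


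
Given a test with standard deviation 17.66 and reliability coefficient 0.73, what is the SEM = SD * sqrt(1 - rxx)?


SEM = SD * sqrt(1 - rxx)
SEM = 17.66 * sqrt(1 - 0.73)
SEM = 17.66 * sqrt(0.27) = 17.66 * 0.519615
SEM = 9.1764

9.1764


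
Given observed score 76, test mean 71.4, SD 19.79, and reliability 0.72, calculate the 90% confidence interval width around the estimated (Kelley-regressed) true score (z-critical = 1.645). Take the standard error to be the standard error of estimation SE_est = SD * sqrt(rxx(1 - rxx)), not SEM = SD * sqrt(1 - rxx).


True score estimate = 0.72*76 + 0.28*71.4 = 74.712
SE_est = SD * sqrt(rxx * (1 - rxx)) = 19.79 * sqrt(0.72 * 0.28) = 19.79 * sqrt(0.2016) = 8.885688
CI = T_est +/- z * SE_est, so width = 2 * z * SE_est = 2 * 1.645 * 8.885688
Width = 29.2339

29.2339


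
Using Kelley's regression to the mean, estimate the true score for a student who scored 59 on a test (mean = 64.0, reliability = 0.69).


T_est = rxx * X + (1 - rxx) * mean
T_est = 0.69 * 59 + 0.31 * 64.0
T_est = 40.71 + 19.84
T_est = 60.55

60.55


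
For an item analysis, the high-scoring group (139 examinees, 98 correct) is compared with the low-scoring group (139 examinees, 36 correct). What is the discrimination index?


p_upper = 98/139 = 0.705
p_lower = 36/139 = 0.259
D = 0.705 - 0.259 = 0.446

0.446


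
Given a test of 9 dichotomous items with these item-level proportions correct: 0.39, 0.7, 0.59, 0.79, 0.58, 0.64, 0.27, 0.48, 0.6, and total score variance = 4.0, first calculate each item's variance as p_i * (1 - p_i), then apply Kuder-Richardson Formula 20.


For each item, compute p_i * q_i:
  Item 1: 0.39 * 0.61 = 0.2379
  Item 2: 0.7 * 0.3 = 0.21
  Item 3: 0.59 * 0.41 = 0.2419
  Item 4: 0.79 * 0.21 = 0.1659
  Item 5: 0.58 * 0.42 = 0.2436
  Item 6: 0.64 * 0.36 = 0.2304
  Item 7: 0.27 * 0.73 = 0.1971
  Item 8: 0.48 * 0.52 = 0.2496
  Item 9: 0.6 * 0.4 = 0.24
Sum(p_i * q_i) = 0.2379 + 0.21 + 0.2419 + 0.1659 + 0.2436 + 0.2304 + 0.1971 + 0.2496 + 0.24 = 2.0164
KR-20 = (k/(k-1)) * (1 - Sum(p_i*q_i) / Var_total)
= (9/8) * (1 - 2.0164/4.0)
= 1.125 * 0.4959
KR-20 = 0.5579

0.5579


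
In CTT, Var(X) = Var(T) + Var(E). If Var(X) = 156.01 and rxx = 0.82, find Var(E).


var_true = rxx * var_obs = 0.82 * 156.01 = 127.9282
var_error = var_obs - var_true
var_error = 156.01 - 127.9282
var_error = 28.0818

28.0818


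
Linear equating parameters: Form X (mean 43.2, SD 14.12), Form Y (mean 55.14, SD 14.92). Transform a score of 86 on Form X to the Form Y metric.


slope = SD_Y / SD_X = 14.92 / 14.12 ~ 1.0567
intercept = mean_Y - slope * mean_X = 55.14 - (14.92 / 14.12) * 43.2 ~ 9.4924
Y = slope * X + intercept. To avoid rounding drift from the rounded slope/intercept, evaluate the equivalent form Y = mean_Y + SD_Y * (X - mean_X) / SD_X at full precision:
Y = 55.14 + 14.92 * (86 - 43.2) / 14.12
Y = 55.14 + 14.92 * 42.8 / 14.12
Y = 55.14 + 638.576 / 14.12
Y = 55.14 + 45.2249
Y = 100.3649

100.3649


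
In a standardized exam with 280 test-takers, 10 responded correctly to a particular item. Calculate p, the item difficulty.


Item difficulty p = number correct / total examinees
p = 10 / 280
p = 0.0357

0.0357


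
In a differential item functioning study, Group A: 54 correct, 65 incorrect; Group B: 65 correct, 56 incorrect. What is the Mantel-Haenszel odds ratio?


Odds_A = 54/65 = 0.8308
Odds_B = 65/56 = 1.1607
OR = Odds_A / Odds_B = 0.8308 / 1.1607
Exactly, OR = (54 * 56) / (65 * 65) = 3024 / 4225
OR = 0.7157

0.7157


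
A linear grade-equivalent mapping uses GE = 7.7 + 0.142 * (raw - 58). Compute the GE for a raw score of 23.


raw - median = 23 - 58 = -35
slope * diff = 0.142 * -35 = -4.97
GE = 7.7 + -4.97
GE = 2.73

2.73


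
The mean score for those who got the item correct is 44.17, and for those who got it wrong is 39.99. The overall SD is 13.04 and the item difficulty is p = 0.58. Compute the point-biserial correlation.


q = 1 - p = 0.42
rpb = ((M1 - M0) / SD) * sqrt(p * q)
rpb = ((44.17 - 39.99) / 13.04) * sqrt(0.58 * 0.42)
rpb = 0.1582

0.1582


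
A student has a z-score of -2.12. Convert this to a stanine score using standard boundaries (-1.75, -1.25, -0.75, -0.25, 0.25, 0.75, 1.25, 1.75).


Stanine boundaries: [-1.75, -1.25, -0.75, -0.25, 0.25, 0.75, 1.25, 1.75]
z = -2.12
Check each boundary:
  z < -1.75
  z < -1.25
  z < -0.75
  z < -0.25
  z < 0.25
  z < 0.75
  z < 1.25
  z < 1.75
Highest qualifying boundary gives stanine = 1

1


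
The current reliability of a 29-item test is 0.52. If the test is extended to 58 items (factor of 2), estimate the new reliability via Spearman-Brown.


r_new = (n * rxx) / (1 + (n-1) * rxx)
r_new = (2 * 0.52) / (1 + 1 * 0.52)
r_new = 1.04 / 1.52
r_new = 0.6842

0.6842


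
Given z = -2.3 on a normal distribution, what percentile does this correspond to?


CDF(z) = 0.5 * (1 + erf(z/sqrt(2)))
erf(-1.6263) = -0.9786
CDF = 0.0107
Percentile rank = 0.0107 * 100 = 1.07

1.07


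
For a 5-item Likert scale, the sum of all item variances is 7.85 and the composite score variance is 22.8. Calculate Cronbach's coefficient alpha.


alpha = (k/(k-1)) * (1 - sum(si^2)/s_total^2)
= (5/4) * (1 - 7.85/22.8)
alpha = 0.8196

0.8196


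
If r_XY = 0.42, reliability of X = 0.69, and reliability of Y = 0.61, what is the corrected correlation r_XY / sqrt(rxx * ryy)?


r_corrected = rxy / sqrt(rxx * ryy)
= 0.42 / sqrt(0.69 * 0.61)
= 0.42 / sqrt(0.4209)
= 0.42 / 0.648768
r_corrected = 0.6474

0.6474


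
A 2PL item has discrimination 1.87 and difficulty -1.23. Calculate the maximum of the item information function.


For 2PL, max info at theta = b = -1.23
I_max = a^2 / 4 = 1.87^2 / 4
= 3.4969 / 4
I_max = 0.8742

0.8742


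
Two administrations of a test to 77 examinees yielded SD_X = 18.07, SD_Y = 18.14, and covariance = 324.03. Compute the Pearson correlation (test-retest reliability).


r = cov(X,Y) / (SD_X * SD_Y)
r = 324.03 / (18.07 * 18.14)
r = 324.03 / 327.7898
r = 0.9885

0.9885


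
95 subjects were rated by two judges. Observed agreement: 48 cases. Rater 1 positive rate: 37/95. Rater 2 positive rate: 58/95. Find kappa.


P_o = 48/95 = 0.505263
P_e = (37*58 + 58*37) / 9025 = 0.475568
kappa = (P_o - P_e) / (1 - P_e)
kappa = (0.505263 - 0.475568) / (1 - 0.475568)
kappa = 0.0566

0.0566


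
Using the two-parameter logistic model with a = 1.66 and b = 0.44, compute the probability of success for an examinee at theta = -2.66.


a*(theta - b) = 1.66 * (-2.66 - 0.44) = -5.146
exp(--5.146) = 171.7431
P = 1 / (1 + 171.7431)
P = 0.0058

0.0058


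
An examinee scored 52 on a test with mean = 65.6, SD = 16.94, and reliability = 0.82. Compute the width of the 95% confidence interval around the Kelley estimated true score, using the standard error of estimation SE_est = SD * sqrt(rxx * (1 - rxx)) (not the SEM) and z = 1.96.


True score estimate = 0.82*52 + 0.18*65.6 = 54.448
SE_est = SD * sqrt(rxx * (1 - rxx)) = 16.94 * sqrt(0.82 * 0.18) = 16.94 * sqrt(0.1476) = 6.508135
CI = T_est +/- z * SE_est, so width = 2 * z * SE_est = 2 * 1.96 * 6.508135
Width = 25.5119

25.5119


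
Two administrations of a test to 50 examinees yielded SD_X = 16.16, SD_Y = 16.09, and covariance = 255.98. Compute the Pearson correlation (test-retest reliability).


r = cov(X,Y) / (SD_X * SD_Y)
r = 255.98 / (16.16 * 16.09)
r = 255.98 / 260.0144
r = 0.9845

0.9845


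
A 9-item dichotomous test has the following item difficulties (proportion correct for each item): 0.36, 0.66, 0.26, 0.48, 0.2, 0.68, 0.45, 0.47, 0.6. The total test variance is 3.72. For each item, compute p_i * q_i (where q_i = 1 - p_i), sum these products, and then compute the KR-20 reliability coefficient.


For each item, compute p_i * q_i:
  Item 1: 0.36 * 0.64 = 0.2304
  Item 2: 0.66 * 0.34 = 0.2244
  Item 3: 0.26 * 0.74 = 0.1924
  Item 4: 0.48 * 0.52 = 0.2496
  Item 5: 0.2 * 0.8 = 0.16
  Item 6: 0.68 * 0.32 = 0.2176
  Item 7: 0.45 * 0.55 = 0.2475
  Item 8: 0.47 * 0.53 = 0.2491
  Item 9: 0.6 * 0.4 = 0.24
Sum(p_i * q_i) = 0.2304 + 0.2244 + 0.1924 + 0.2496 + 0.16 + 0.2176 + 0.2475 + 0.2491 + 0.24 = 2.011
KR-20 = (k/(k-1)) * (1 - Sum(p_i*q_i) / Var_total)
= (9/8) * (1 - 2.011/3.72)
= 1.125 * 0.4594
KR-20 = 0.5168

0.5168


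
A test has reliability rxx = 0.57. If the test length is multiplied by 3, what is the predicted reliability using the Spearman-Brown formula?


r_new = (n * rxx) / (1 + (n-1) * rxx)
r_new = (3 * 0.57) / (1 + 2 * 0.57)
r_new = 1.71 / 2.14
r_new = 0.7991

0.7991


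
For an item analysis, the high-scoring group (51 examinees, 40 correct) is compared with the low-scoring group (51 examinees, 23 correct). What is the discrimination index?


p_upper = 40/51 = 0.7843
p_lower = 23/51 = 0.451
D = 0.7843 - 0.451 = 0.3333

0.3333


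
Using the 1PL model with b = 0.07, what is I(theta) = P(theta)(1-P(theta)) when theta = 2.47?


P = 1/(1+exp(-(2.47-0.07))) = 0.9168
I = P*(1-P) = 0.9168 * 0.0832
I = 0.0763

0.0763


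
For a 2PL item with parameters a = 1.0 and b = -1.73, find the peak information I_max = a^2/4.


For 2PL, max info at theta = b = -1.73
I_max = a^2 / 4 = 1.0^2 / 4
= 1.0 / 4
I_max = 0.25

0.25


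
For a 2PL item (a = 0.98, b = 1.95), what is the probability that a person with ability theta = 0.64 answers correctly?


a*(theta - b) = 0.98 * (0.64 - 1.95) = -1.2838
exp(--1.2838) = 3.6103
P = 1 / (1 + 3.6103)
P = 0.2169

0.2169


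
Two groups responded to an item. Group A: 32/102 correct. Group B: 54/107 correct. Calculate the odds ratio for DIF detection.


Odds_A = 32/70 = 0.4571
Odds_B = 54/53 = 1.0189
OR = Odds_A / Odds_B = 0.4571 / 1.0189
Exactly, OR = (32 * 53) / (70 * 54) = 1696 / 3780
OR = 0.4487

0.4487


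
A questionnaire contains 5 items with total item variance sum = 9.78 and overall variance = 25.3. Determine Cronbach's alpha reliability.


alpha = (k/(k-1)) * (1 - sum(si^2)/s_total^2)
= (5/4) * (1 - 9.78/25.3)
alpha = 0.7668

0.7668


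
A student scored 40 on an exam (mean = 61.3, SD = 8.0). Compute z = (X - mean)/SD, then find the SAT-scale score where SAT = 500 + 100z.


z = (X - mean) / SD = (40 - 61.3) / 8.0
z = -21.3 / 8.0
z = -2.6625
SAT-scale = SAT = 500 + 100z
Carry z at full precision (z = -21.3 / 8.0) into the conversion:
SAT-scale = 500 + 100 * (-21.3 / 8.0) = 500 + -2130 / 8.0
SAT-scale = 500 + -266.25
SAT-scale = 233.75

233.75


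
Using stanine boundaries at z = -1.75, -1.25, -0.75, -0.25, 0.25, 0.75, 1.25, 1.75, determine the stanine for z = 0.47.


Stanine boundaries: [-1.75, -1.25, -0.75, -0.25, 0.25, 0.75, 1.25, 1.75]
z = 0.47
Check each boundary:
  z >= -1.75 -> could be stanine 2
  z >= -1.25 -> could be stanine 3
  z >= -0.75 -> could be stanine 4
  z >= -0.25 -> could be stanine 5
  z >= 0.25 -> could be stanine 6
  z < 0.75
  z < 1.25
  z < 1.75
Highest qualifying boundary gives stanine = 6

6


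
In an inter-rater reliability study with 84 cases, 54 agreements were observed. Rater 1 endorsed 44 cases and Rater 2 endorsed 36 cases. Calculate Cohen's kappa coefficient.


P_o = 54/84 = 0.642857
P_e = (44*36 + 40*48) / 7056 = 0.496599
kappa = (P_o - P_e) / (1 - P_e)
kappa = (0.642857 - 0.496599) / (1 - 0.496599)
kappa = 0.2905

0.2905


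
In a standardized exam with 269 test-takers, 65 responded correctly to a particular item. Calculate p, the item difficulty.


Item difficulty p = number correct / total examinees
p = 65 / 269
p = 0.2416

0.2416


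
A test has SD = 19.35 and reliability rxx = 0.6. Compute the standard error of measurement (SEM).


SEM = SD * sqrt(1 - rxx)
SEM = 19.35 * sqrt(1 - 0.6)
SEM = 19.35 * sqrt(0.4) = 19.35 * 0.632456
SEM = 12.238

12.238


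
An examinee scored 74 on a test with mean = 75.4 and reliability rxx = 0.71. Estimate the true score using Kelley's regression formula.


T_est = rxx * X + (1 - rxx) * mean
T_est = 0.71 * 74 + 0.29 * 75.4
T_est = 52.54 + 21.866
T_est = 74.406

74.406


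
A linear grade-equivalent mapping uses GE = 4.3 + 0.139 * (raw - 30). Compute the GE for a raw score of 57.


raw - median = 57 - 30 = 27
slope * diff = 0.139 * 27 = 3.753
GE = 4.3 + 3.753
GE = 8.053

8.053


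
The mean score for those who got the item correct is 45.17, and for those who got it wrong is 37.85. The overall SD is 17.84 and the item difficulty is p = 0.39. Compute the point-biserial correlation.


q = 1 - p = 0.61
rpb = ((M1 - M0) / SD) * sqrt(p * q)
rpb = ((45.17 - 37.85) / 17.84) * sqrt(0.39 * 0.61)
rpb = 0.2001

0.2001


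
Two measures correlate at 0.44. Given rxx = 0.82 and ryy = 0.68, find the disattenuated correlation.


r_corrected = rxy / sqrt(rxx * ryy)
= 0.44 / sqrt(0.82 * 0.68)
= 0.44 / sqrt(0.5576)
= 0.44 / 0.746726
r_corrected = 0.5892

0.5892


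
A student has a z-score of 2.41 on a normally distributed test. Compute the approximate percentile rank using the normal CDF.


CDF(z) = 0.5 * (1 + erf(z/sqrt(2)))
erf(1.7041) = 0.984
CDF = 0.992
Percentile rank = 0.992 * 100 = 99.2

99.2


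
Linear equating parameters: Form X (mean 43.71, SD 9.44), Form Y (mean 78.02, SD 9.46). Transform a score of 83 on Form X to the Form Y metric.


slope = SD_Y / SD_X = 9.46 / 9.44 ~ 1.0021
intercept = mean_Y - slope * mean_X = 78.02 - (9.46 / 9.44) * 43.71 ~ 34.2174
Y = slope * X + intercept. To avoid rounding drift from the rounded slope/intercept, evaluate the equivalent form Y = mean_Y + SD_Y * (X - mean_X) / SD_X at full precision:
Y = 78.02 + 9.46 * (83 - 43.71) / 9.44
Y = 78.02 + 9.46 * 39.29 / 9.44
Y = 78.02 + 371.6834 / 9.44
Y = 78.02 + 39.3732
Y = 117.3932

117.3932


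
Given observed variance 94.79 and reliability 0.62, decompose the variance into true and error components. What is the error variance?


var_true = rxx * var_obs = 0.62 * 94.79 = 58.7698
var_error = var_obs - var_true
var_error = 94.79 - 58.7698
var_error = 36.0202

36.0202


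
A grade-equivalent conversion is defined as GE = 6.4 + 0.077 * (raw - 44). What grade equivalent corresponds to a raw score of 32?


raw - median = 32 - 44 = -12
slope * diff = 0.077 * -12 = -0.924
GE = 6.4 + -0.924
GE = 5.476

5.476


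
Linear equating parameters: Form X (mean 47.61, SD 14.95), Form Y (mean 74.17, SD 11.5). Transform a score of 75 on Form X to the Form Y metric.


slope = SD_Y / SD_X = 11.5 / 14.95 ~ 0.7692
intercept = mean_Y - slope * mean_X = 74.17 - (11.5 / 14.95) * 47.61 ~ 37.5469
Y = slope * X + intercept. To avoid rounding drift from the rounded slope/intercept, evaluate the equivalent form Y = mean_Y + SD_Y * (X - mean_X) / SD_X at full precision:
Y = 74.17 + 11.5 * (75 - 47.61) / 14.95
Y = 74.17 + 11.5 * 27.39 / 14.95
Y = 74.17 + 314.985 / 14.95
Y = 74.17 + 21.0692
Y = 95.2392

95.2392


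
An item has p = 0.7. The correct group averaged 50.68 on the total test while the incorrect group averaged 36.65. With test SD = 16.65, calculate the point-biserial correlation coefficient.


q = 1 - p = 0.3
rpb = ((M1 - M0) / SD) * sqrt(p * q)
rpb = ((50.68 - 36.65) / 16.65) * sqrt(0.7 * 0.3)
rpb = 0.3861

0.3861
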